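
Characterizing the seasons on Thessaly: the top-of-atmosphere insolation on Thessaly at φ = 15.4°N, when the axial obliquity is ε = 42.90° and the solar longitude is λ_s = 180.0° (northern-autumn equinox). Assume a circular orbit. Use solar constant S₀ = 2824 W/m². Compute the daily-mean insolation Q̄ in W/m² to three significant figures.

Q̄ ≈ 867 W/m²

Solar declination: sin δ = sin ε · sin λ_s = sin 42.90° × sin 180.0° = 0.00000, so δ = +0.000°.
cos H₀ = −tan(+15.4°) tan(+0.000°) = -0.0000, H₀ = 1.5708 rad.
Bracket: H₀ sin φ sin δ + cos φ cos δ sin H₀ = 1.5708×0.26556×0.00000 + 0.96410×1.00000×1.00000 = 0.000000 + 0.964100 = 0.964100.
Q̄ = (S₀/π) × [bracket] = (2824/π) × 0.964100 = 866.6 W/m².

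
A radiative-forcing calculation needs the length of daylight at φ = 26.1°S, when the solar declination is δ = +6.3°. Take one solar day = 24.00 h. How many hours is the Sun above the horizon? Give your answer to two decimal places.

cos H₀ = −tan φ · tan δ = −tan(-26.1°) × tan(+6.300°) = 0.0541, so H₀ = 1.5167 rad = 86.90°.
Daylight = 2H₀/(2π) × 24.00 h = (1.5167/π) × 24.00 = 11.59 h.

11.59 h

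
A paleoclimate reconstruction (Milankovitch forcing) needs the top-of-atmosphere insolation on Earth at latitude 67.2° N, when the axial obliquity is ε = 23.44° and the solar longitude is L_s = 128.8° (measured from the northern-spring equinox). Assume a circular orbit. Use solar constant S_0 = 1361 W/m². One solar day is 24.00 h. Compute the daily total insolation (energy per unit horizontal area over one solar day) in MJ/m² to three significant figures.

Solar declination: sin δ = sin ε · sin L_s = sin 23.44° × sin 128.8° = 0.31001, so δ = +18.060°.
cos h₀ = −tan(+67.2°) tan(+18.060°) = -0.7757, h₀ = 2.4586 rad.
Bracket: h₀ sin ϕ sin δ + cos ϕ cos δ sin h₀ = 2.4586×0.92186×0.31001 + 0.38752×0.95073×0.63110 = 0.702633 + 0.232514 = 0.935147.
Q̄ = (S_0/π) × [bracket] = (1361/π) × 0.935147 = 405.12 W/m².
Daily total = Q̄ × 24.00 h × 3600 s/h = 405.12 × 24.00 × 3600 / 10⁶ = 35.00 MJ/m².

35.0 MJ/m²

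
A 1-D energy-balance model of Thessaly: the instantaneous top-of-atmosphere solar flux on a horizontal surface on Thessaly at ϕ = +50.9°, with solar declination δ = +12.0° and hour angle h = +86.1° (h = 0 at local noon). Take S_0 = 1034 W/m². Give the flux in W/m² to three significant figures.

210 W/m²

cos θ_z = sin ϕ sin δ + cos ϕ cos δ cos h = 0.161349 + 0.041958 = 0.203307.
Flux = S_0 · cos θ_z = 1034 × 0.203307 = 210.2 W/m².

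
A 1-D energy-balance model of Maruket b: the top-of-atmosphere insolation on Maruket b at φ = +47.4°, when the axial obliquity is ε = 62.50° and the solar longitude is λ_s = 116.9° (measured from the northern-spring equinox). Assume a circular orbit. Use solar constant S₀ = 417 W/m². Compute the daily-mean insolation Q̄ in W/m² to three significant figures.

Q̄ ≈ 243 W/m²

Solar declination: sin δ = sin ε · sin λ_s = sin 62.50° × sin 116.9° = 0.79103, so δ = +52.282°.
cos H₀ = −tan(+47.4°) tan(+52.282°) = -1.4061 ≤ −1 ⇒ polar day, H₀ = π.
Bracket: H₀ sin φ sin δ + cos φ cos δ sin H₀ = 3.1416×0.73610×0.79103 + 0.67688×0.61177×0.00000 = 1.829282 + 0.000000 = 1.829282.
Q̄ = (S₀/π) × [bracket] = (417/π) × 1.829282 = 242.8 W/m².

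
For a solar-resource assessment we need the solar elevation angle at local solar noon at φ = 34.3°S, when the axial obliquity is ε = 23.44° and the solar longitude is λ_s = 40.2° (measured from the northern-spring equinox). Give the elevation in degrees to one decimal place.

40.8°

Solar declination: sin δ = sin ε · sin λ_s = sin 23.44° × sin 40.2° = 0.25676, so δ = +14.878°.
At local noon the hour angle is zero, so the zenith angle equals |φ − δ| = |-34.3° − (+14.878°)| = 49.178°.
Elevation = 90° − 49.178° = 40.8°.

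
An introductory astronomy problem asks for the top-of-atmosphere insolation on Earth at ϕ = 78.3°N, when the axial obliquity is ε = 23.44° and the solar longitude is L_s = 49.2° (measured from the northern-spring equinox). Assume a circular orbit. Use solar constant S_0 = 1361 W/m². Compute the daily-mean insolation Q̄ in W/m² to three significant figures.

Q̄ ≈ 401 W/m²

Solar declination: sin δ = sin ε · sin L_s = sin 23.44° × sin 49.2° = 0.30112, so δ = +17.525°.
cos h₀ = −tan(+78.3°) tan(+17.525°) = -1.5248 ≤ −1 ⇒ polar day, h₀ = π.
Bracket: h₀ sin ϕ sin δ + cos ϕ cos δ sin h₀ = 3.1416×0.97922×0.30112 + 0.20279×0.95359×0.00000 = 0.926341 + 0.000000 = 0.926341.
Q̄ = (S_0/π) × [bracket] = (1361/π) × 0.926341 = 401.3 W/m².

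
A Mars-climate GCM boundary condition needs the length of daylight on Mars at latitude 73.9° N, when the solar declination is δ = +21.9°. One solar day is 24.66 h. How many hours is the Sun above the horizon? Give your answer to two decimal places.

24.66 h

Sunrise equation: cos h₀ = −tan ϕ · tan δ = -1.3928 ≤ −1, so the Sun never sets (polar day) and h₀ = π.
Daylight = 2h₀/(2π) × 24.66 h = (3.1416/π) × 24.66 = 24.66 h.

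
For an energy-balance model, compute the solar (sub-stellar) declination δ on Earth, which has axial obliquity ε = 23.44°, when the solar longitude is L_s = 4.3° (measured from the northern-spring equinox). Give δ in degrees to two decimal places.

δ = +1.71°

sin δ = sin ε · sin L_s = sin 23.44° × sin 4.3° = 0.029826.
δ = arcsin(0.029826) = +1.71°.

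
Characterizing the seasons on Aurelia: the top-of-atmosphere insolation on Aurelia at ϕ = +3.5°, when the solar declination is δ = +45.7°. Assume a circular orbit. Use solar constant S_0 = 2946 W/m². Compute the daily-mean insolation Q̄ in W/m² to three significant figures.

cos h₀ = −tan(+3.5°) tan(+45.700°) = -0.0627, h₀ = 1.6335 rad.
Bracket: h₀ sin ϕ sin δ + cos ϕ cos δ sin h₀ = 1.6335×0.06105×0.71569 + 0.99813×0.69842×0.99803 = 0.071372 + 0.695741 = 0.767113.
Q̄ = (S_0/π) × [bracket] = (2946/π) × 0.767113 = 719.4 W/m².

Q̄ ≈ 719 W/m²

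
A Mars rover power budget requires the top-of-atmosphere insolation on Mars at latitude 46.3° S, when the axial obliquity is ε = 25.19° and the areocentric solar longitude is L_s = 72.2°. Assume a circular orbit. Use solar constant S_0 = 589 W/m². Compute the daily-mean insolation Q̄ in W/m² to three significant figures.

sin δ = sin 25.19° × sin 72.2° = 0.40525, so δ = +23.907°.
cos h₀ = −tan(-46.3°) tan(+23.907°) = 0.4639, h₀ = 1.0884 rad.
Bracket: h₀ sin ϕ sin δ + cos ϕ cos δ sin h₀ = 1.0884×-0.72297×0.40525 + 0.69088×0.91421×0.88591 = -0.318883 + 0.559549 = 0.240666.
Q̄ = (S_0/π) × [bracket] = (589/π) × 0.240666 = 45.12 W/m².

Q̄ ≈ 45.1 W/m²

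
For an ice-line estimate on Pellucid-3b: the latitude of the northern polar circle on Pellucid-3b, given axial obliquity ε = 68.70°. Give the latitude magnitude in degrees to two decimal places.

The polar circle is the lowest latitude that experiences at least one full rotation of continuous daylight at the northern-summer solstice; it lies at |ϕ| = 90° − ε = 90° − 68.70° = 21.30°.

21.30°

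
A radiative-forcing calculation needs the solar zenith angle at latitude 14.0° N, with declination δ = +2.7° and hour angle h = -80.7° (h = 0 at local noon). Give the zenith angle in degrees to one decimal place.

θ_z = 80.3°

cos θ_z = sin ϕ sin δ + cos ϕ cos δ cos h = 0.011396 + 0.156629 = 0.168025.
θ_z = arccos(0.168025) = 80.3°.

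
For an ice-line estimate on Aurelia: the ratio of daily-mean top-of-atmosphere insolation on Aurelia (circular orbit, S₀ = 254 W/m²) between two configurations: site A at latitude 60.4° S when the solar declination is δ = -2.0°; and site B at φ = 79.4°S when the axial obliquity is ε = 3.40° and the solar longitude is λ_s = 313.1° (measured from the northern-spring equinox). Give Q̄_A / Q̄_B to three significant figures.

— Configuration A (φ=-60.4°):
cos H₀ = −tan(-60.4°) tan(-2.000°) = -0.0615, H₀ = 1.6323 rad.
Bracket: H₀ sin φ sin δ + cos φ cos δ sin H₀ = 1.6323×-0.86949×-0.03490 + 0.49394×0.99939×0.99811 = 0.049532 + 0.492706 = 0.542238.
Q̄ = (S₀/π) × [bracket] = (254/π) × 0.542238 = 43.840 W/m².
— Configuration B (φ=-79.4°):
Solar declination: sin δ = sin ε · sin λ_s = sin 3.40° × sin 313.1° = -0.04330, so δ = -2.482°.
cos H₀ = −tan(-79.4°) tan(-2.482°) = -0.2316, H₀ = 1.8045 rad.
Bracket: H₀ sin φ sin δ + cos φ cos δ sin H₀ = 1.8045×-0.98294×-0.04330 + 0.18395×0.99906×0.97281 = 0.076802 + 0.178780 = 0.255582.
Q̄ = (S₀/π) × [bracket] = (254/π) × 0.255582 = 20.664 W/m².
Ratio Q̄_A / Q̄_B = 43.840 / 20.664 = 2.122.

Q̄_A / Q̄_B ≈ 2.12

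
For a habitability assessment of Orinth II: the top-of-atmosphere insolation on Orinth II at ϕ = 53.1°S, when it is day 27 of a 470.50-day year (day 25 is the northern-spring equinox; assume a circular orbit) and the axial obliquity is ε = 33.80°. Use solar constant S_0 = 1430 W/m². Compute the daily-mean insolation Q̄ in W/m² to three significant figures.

Solar longitude: L_s = 360° × (27 − 25)/470.50 = 1.530°.
sin δ = sin 33.80° × sin 1.530° = 0.01486, so δ = +0.851°.
cos h₀ = −tan(-53.1°) tan(+0.851°) = 0.0198, h₀ = 1.5510 rad.
Bracket: h₀ sin ϕ sin δ + cos ϕ cos δ sin h₀ = 1.5510×-0.79968×0.01486 + 0.60042×0.99989×0.99980 = -0.018431 + 0.600234 = 0.581803.
Q̄ = (S_0/π) × [bracket] = (1430/π) × 0.581803 = 264.8 W/m².

Q̄ ≈ 265 W/m²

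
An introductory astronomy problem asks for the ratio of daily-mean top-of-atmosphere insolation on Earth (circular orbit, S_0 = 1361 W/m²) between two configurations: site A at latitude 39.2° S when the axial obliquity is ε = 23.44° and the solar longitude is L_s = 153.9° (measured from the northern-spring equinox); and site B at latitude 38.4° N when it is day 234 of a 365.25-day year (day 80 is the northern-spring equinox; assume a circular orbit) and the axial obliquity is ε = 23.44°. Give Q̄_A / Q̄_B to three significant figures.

Q̄_A / Q̄_B ≈ 0.621

— Configuration A (ϕ=-39.2°):
Solar declination: sin δ = sin ε · sin L_s = sin 23.44° × sin 153.9° = 0.17500, so δ = +10.079°.
cos h₀ = −tan(-39.2°) tan(+10.079°) = 0.1450, h₀ = 1.4253 rad.
Bracket: h₀ sin ϕ sin δ + cos ϕ cos δ sin h₀ = 1.4253×-0.63203×0.17500 + 0.77494×0.98457×0.98944 = -0.157646 + 0.754926 = 0.597280.
Q̄ = (S_0/π) × [bracket] = (1361/π) × 0.597280 = 258.75 W/m².
— Configuration B (ϕ=+38.4°):
Solar longitude: L_s = 360° × (234 − 80)/365.25 = 151.786°.
sin δ = sin 23.44° × sin 151.786° = 0.18806, so δ = +10.839°.
cos h₀ = −tan(+38.4°) tan(+10.839°) = -0.1518, h₀ = 1.7231 rad.
Bracket: h₀ sin ϕ sin δ + cos ϕ cos δ sin h₀ = 1.7231×0.62115×0.18806 + 0.78369×0.98216×0.98842 = 0.201281 + 0.760796 = 0.962077.
Q̄ = (S_0/π) × [bracket] = (1361/π) × 0.962077 = 416.79 W/m².
Ratio Q̄_A / Q̄_B = 258.75 / 416.79 = 0.6208.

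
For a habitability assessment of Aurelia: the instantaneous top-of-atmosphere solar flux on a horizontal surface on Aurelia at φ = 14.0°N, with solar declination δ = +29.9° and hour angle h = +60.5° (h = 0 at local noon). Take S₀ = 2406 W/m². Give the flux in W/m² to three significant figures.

1.29e+03 W/m²

cos θ_z = sin φ sin δ + cos φ cos δ cos h = 0.120595 + 0.414200 = 0.534795.
Flux = S₀ · cos θ_z = 2406 × 0.534795 = 1287 W/m².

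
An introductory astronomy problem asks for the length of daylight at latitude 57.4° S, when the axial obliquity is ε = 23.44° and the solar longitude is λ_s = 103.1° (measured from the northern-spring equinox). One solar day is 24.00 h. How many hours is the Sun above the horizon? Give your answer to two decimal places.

Solar declination: sin δ = sin ε · sin λ_s = sin 23.44° × sin 103.1° = 0.38744, so δ = +22.795°.
cos H₀ = −tan φ · tan δ = −tan(-57.4°) × tan(+22.795°) = 0.6571, so H₀ = 0.8538 rad = 48.92°.
Daylight = 2H₀/(2π) × 24.00 h = (0.8538/π) × 24.00 = 6.52 h.

6.52 h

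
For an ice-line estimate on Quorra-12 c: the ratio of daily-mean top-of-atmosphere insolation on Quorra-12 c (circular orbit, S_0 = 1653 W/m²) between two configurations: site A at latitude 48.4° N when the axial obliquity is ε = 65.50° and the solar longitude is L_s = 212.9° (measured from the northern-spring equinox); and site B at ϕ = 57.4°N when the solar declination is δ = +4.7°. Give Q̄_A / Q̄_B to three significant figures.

— Configuration A (ϕ=+48.4°):
Solar declination: sin δ = sin ε · sin L_s = sin 65.50° × sin 212.9° = -0.49427, so δ = -29.621°.
cos h₀ = −tan(+48.4°) tan(-29.621°) = 0.6404, h₀ = 0.8758 rad.
Bracket: h₀ sin ϕ sin δ + cos ϕ cos δ sin h₀ = 0.8758×0.74780×-0.49427 + 0.66393×0.86931×0.76804 = -0.323709 + 0.443283 = 0.119574.
Q̄ = (S_0/π) × [bracket] = (1653/π) × 0.119574 = 62.916 W/m².
— Configuration B (ϕ=+57.4°):
cos h₀ = −tan(+57.4°) tan(+4.700°) = -0.1286, h₀ = 1.6997 rad.
Bracket: h₀ sin ϕ sin δ + cos ϕ cos δ sin h₀ = 1.6997×0.84245×0.08194 + 0.53877×0.99664×0.99170 = 0.117331 + 0.532503 = 0.649834.
Q̄ = (S_0/π) × [bracket] = (1653/π) × 0.649834 = 341.92 W/m².
Ratio Q̄_A / Q̄_B = 62.916 / 341.92 = 0.1840.

Q̄_A / Q̄_B ≈ 0.184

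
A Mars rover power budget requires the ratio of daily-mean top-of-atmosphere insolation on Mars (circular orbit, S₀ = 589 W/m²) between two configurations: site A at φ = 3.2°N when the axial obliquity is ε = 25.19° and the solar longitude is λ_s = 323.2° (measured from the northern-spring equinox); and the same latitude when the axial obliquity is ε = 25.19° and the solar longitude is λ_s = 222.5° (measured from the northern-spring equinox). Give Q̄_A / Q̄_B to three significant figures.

— Configuration A (φ=+3.2°):
Solar declination: sin δ = sin ε · sin λ_s = sin 25.19° × sin 323.2° = -0.25496, so δ = -14.771°.
cos H₀ = −tan(+3.2°) tan(-14.771°) = 0.0147, H₀ = 1.5561 rad.
Bracket: H₀ sin φ sin δ + cos φ cos δ sin H₀ = 1.5561×0.05582×-0.25496 + 0.99844×0.96695×0.99989 = -0.022146 + 0.965335 = 0.943189.
Q̄ = (S₀/π) × [bracket] = (589/π) × 0.943189 = 176.83 W/m².
— Configuration B (φ=+3.2°):
Solar declination: sin δ = sin ε · sin λ_s = sin 25.19° × sin 222.5° = -0.28755, so δ = -16.711°.
cos H₀ = −tan(+3.2°) tan(-16.711°) = 0.0168, H₀ = 1.5540 rad.
Bracket: H₀ sin φ sin δ + cos φ cos δ sin H₀ = 1.5540×0.05582×-0.28755 + 0.99844×0.95777×0.99986 = -0.024943 + 0.956142 = 0.931199.
Q̄ = (S₀/π) × [bracket] = (589/π) × 0.931199 = 174.59 W/m².
Ratio Q̄_A / Q̄_B = 176.83 / 174.59 = 1.013.

Q̄_A / Q̄_B ≈ 1.01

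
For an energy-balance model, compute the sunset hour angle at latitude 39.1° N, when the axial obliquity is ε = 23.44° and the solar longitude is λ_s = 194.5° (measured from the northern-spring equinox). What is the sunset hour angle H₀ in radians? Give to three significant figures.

H₀ = 1.49 rad

Solar declination: sin δ = sin ε · sin λ_s = sin 23.44° × sin 194.5° = -0.09960, so δ = -5.716°.
cos H₀ = −tan φ · tan δ = −tan(+39.1°) × tan(-5.716°) = 0.0813, so H₀ = 1.4894 rad = 85.33°.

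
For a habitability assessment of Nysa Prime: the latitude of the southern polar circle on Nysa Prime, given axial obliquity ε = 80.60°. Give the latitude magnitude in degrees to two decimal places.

The polar circle is the lowest latitude that experiences at least one full rotation of continuous darkness at the northern-summer solstice; it lies at |ϕ| = 90° − ε = 90° − 80.60° = 9.40°.

9.40°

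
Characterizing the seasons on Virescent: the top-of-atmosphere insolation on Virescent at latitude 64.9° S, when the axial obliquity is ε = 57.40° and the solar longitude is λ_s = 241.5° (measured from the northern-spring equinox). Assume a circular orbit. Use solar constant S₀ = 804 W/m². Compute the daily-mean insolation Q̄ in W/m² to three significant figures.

Q̄ ≈ 539 W/m²

Solar declination: sin δ = sin ε · sin λ_s = sin 57.40° × sin 241.5° = -0.74036, so δ = -47.762°.
cos H₀ = −tan(-64.9°) tan(-47.762°) = -2.3512 ≤ −1 ⇒ polar day, H₀ = π.
Bracket: H₀ sin φ sin δ + cos φ cos δ sin H₀ = 3.1416×-0.90557×-0.74036 + 0.42420×0.67221×0.00000 = 2.106279 + 0.000000 = 2.106279.
Q̄ = (S₀/π) × [bracket] = (804/π) × 2.106279 = 539.0 W/m².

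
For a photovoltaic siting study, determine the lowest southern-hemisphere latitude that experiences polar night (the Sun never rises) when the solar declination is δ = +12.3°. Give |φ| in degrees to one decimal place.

|φ| = 77.7°

Polar night requires cos H₀ = −tan φ tan δ ≥ 1, i.e. tan φ tan δ ≤ −1.
The boundary is |tan φ| · |tan δ| = 1, so |φ| = 90° − |δ| = 90° − 12.3° = 77.7° in the southern hemisphere.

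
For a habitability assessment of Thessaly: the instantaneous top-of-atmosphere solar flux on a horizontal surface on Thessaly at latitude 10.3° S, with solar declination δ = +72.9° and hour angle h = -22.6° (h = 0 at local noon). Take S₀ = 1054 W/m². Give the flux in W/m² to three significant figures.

101 W/m²

cos θ_z = sin φ sin δ + cos φ cos δ cos h = -0.170898 + 0.267086 = 0.096188.
Flux = S₀ · cos θ_z = 1054 × 0.096188 = 101.4 W/m².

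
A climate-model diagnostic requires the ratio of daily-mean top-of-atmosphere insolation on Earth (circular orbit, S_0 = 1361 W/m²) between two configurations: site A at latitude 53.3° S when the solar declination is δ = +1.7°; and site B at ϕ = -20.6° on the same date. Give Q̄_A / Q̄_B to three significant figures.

Q̄_A / Q̄_B ≈ 0.610

— Configuration A (ϕ=-53.3°):
cos h₀ = −tan(-53.3°) tan(+1.700°) = 0.0398, h₀ = 1.5310 rad.
Bracket: h₀ sin ϕ sin δ + cos ϕ cos δ sin h₀ = 1.5310×-0.80178×0.02967 + 0.59763×0.99956×0.99921 = -0.036421 + 0.596895 = 0.560474.
Q̄ = (S_0/π) × [bracket] = (1361/π) × 0.560474 = 242.81 W/m².
— Configuration B (ϕ=-20.6°):
cos h₀ = −tan(-20.6°) tan(+1.700°) = 0.0112, h₀ = 1.5596 rad.
Bracket: h₀ sin ϕ sin δ + cos ϕ cos δ sin h₀ = 1.5596×-0.35184×0.02967 + 0.93606×0.99956×0.99994 = -0.016281 + 0.935592 = 0.919311.
Q̄ = (S_0/π) × [bracket] = (1361/π) × 0.919311 = 398.26 W/m².
Ratio Q̄_A / Q̄_B = 242.81 / 398.26 = 0.6097.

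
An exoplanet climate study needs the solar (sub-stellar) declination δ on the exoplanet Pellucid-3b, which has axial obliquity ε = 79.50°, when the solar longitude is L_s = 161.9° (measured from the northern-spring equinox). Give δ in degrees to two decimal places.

δ = +17.79°

sin δ = sin ε · sin L_s = sin 79.50° × sin 161.9° = 0.305474.
δ = arcsin(0.305474) = +17.79°.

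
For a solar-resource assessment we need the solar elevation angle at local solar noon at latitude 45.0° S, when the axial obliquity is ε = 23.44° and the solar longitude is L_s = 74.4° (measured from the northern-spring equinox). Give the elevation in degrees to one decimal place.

22.5°

Solar declination: sin δ = sin ε · sin L_s = sin 23.44° × sin 74.4° = 0.38313, so δ = +22.528°.
At local noon the hour angle is zero, so the zenith angle equals |ϕ − δ| = |-45.0° − (+22.528°)| = 67.528°.
Elevation = 90° − 67.528° = 22.5°.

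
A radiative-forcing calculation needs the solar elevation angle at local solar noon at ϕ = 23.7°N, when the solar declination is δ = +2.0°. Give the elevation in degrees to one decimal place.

68.3°

At local noon the hour angle is zero, so the zenith angle equals |ϕ − δ| = |+23.7° − (+2.000°)| = 21.700°.
Elevation = 90° − 21.700° = 68.3°.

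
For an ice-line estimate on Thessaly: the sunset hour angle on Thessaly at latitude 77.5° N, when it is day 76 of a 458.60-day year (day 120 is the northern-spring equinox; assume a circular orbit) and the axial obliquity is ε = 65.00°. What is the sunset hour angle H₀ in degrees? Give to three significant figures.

H₀ = 0.00°

Solar longitude: λ_s = 360° × (76 − 120)/458.60 = -34.540°, i.e. -34.540° + 360° = 325.460°.
sin δ = sin 65.00° × sin 325.460° = -0.51386, so δ = -30.921°.
cos H₀ = −tan φ · tan δ = 2.7019 ≥ 1, so the host star never rises (polar night) and H₀ = 0.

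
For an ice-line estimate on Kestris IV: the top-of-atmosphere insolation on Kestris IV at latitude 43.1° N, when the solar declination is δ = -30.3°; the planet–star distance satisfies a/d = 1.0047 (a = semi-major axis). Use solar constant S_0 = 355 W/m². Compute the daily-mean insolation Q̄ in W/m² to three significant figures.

Q̄ ≈ 21.2 W/m²

cos h₀ = −tan(+43.1°) tan(-30.300°) = 0.5468, h₀ = 0.9922 rad.
Bracket: h₀ sin ϕ sin δ + cos ϕ cos δ sin h₀ = 0.9922×0.68327×-0.50453 + 0.73016×0.86340×0.83725 = -0.342041 + 0.527819 = 0.185778.
Inverse-square distance factor (a/d)² = 1.0047² = 1.009422.
Q̄ = (S_0/π) × 1.009422 × [bracket] = (355/π) × 1.009422 × 0.185778 = 21.19 W/m².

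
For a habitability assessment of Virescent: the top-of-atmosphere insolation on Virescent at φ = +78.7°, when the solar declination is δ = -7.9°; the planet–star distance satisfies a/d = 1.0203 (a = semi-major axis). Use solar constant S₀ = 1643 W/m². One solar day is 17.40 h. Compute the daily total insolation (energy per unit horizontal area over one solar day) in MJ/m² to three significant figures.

cos H₀ = −tan(+78.7°) tan(-7.900°) = 0.6944, H₀ = 0.8032 rad.
Bracket: H₀ sin φ sin δ + cos φ cos δ sin H₀ = 0.8032×0.98061×-0.13744 + 0.19595×0.99051×0.71956 = -0.108251 + 0.139660 = 0.031409.
Inverse-square distance factor (a/d)² = 1.0203² = 1.041012.
Q̄ = (S₀/π) × 1.041012 × [bracket] = (1643/π) × 1.041012 × 0.031409 = 17.100 W/m².
Daily total = Q̄ × 17.40 h × 3600 s/h = 17.100 × 17.40 × 3600 / 10⁶ = 1.071 MJ/m².

1.07 MJ/m²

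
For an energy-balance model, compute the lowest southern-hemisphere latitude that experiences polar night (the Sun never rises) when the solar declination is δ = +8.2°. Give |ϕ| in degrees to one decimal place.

|ϕ| = 81.8°

Polar night requires cos h₀ = −tan ϕ tan δ ≥ 1, i.e. tan ϕ tan δ ≤ −1.
The boundary is |tan ϕ| · |tan δ| = 1, so |ϕ| = 90° − |δ| = 90° − 8.2° = 81.8° in the southern hemisphere.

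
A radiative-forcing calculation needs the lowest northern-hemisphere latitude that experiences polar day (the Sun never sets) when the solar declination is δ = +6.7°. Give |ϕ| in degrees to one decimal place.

|ϕ| = 83.3°

Polar day requires cos h₀ = −tan ϕ tan δ ≤ −1, i.e. tan ϕ tan δ ≥ 1.
The boundary is |tan ϕ| · |tan δ| = 1, so |ϕ| = 90° − |δ| = 90° − 6.7° = 83.3° in the northern hemisphere.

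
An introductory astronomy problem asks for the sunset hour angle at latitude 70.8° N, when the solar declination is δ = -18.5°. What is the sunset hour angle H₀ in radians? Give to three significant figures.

H₀ = 0.281 rad

cos H₀ = −tan φ · tan δ = −tan(+70.8°) × tan(-18.500°) = 0.9608, so H₀ = 0.2808 rad = 16.09°.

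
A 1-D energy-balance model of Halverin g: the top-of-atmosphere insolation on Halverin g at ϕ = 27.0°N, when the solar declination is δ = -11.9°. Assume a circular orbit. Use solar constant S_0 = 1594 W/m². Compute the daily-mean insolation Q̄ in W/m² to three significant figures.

cos h₀ = −tan(+27.0°) tan(-11.900°) = 0.1074, h₀ = 1.4632 rad.
Bracket: h₀ sin ϕ sin δ + cos ϕ cos δ sin h₀ = 1.4632×0.45399×-0.20620 + 0.89101×0.97851×0.99422 = -0.136974 + 0.866823 = 0.729849.
Q̄ = (S_0/π) × [bracket] = (1594/π) × 0.729849 = 370.3 W/m².

Q̄ ≈ 370 W/m²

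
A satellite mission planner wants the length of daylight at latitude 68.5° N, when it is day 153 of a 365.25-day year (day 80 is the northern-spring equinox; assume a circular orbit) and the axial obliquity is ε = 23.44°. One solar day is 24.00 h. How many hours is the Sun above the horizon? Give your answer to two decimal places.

Solar longitude: λ_s = 360° × (153 − 80)/365.25 = 71.951°.
sin δ = sin 23.44° × sin 71.951° = 0.37821, so δ = +22.223°.
Sunrise equation: cos H₀ = −tan φ · tan δ = -1.0372 ≤ −1, so the Sun never sets (polar day) and H₀ = π.
Daylight = 2H₀/(2π) × 24.00 h = (3.1416/π) × 24.00 = 24.00 h.

24.00 h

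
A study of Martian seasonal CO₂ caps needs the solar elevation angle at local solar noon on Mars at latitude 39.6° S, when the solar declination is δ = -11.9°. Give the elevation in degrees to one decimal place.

62.3°

At local noon the hour angle is zero, so the zenith angle equals |ϕ − δ| = |-39.6° − (-11.900°)| = 27.700°.
Elevation = 90° − 27.700° = 62.3°.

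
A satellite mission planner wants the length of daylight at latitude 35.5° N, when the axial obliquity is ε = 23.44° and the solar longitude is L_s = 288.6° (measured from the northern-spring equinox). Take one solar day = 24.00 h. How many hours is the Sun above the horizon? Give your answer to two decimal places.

Solar declination: sin δ = sin ε · sin L_s = sin 23.44° × sin 288.6° = -0.37701, so δ = -22.149°.
cos h₀ = −tan ϕ · tan δ = −tan(+35.5°) × tan(-22.149°) = 0.2903, so h₀ = 1.2762 rad = 73.12°.
Daylight = 2h₀/(2π) × 24.00 h = (1.2762/π) × 24.00 = 9.75 h.

9.75 h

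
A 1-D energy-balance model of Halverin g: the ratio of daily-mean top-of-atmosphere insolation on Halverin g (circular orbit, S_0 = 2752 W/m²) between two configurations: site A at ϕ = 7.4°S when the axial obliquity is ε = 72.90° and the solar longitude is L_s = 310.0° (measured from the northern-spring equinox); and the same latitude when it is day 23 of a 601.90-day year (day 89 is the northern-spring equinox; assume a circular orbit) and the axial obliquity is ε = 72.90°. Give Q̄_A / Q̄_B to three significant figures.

Q̄_A / Q̄_B ≈ 0.908

— Configuration A (ϕ=-7.4°):
Solar declination: sin δ = sin ε · sin L_s = sin 72.90° × sin 310.0° = -0.73218, so δ = -47.069°.
cos h₀ = −tan(-7.4°) tan(-47.069°) = -0.1396, h₀ = 1.7109 rad.
Bracket: h₀ sin ϕ sin δ + cos ϕ cos δ sin h₀ = 1.7109×-0.12880×-0.73218 + 0.99167×0.68111×0.99021 = 0.161346 + 0.668824 = 0.830170.
Q̄ = (S_0/π) × [bracket] = (2752/π) × 0.830170 = 727.22 W/m².
— Configuration B (ϕ=-7.4°):
Solar longitude: L_s = 360° × (23 − 89)/601.90 = -39.475°, i.e. -39.475° + 360° = 320.525°.
sin δ = sin 72.90° × sin 320.525° = -0.60764, so δ = -37.419°.
cos h₀ = −tan(-7.4°) tan(-37.419°) = -0.0994, h₀ = 1.6703 rad.
Bracket: h₀ sin ϕ sin δ + cos ϕ cos δ sin h₀ = 1.6703×-0.12880×-0.60764 + 0.99167×0.79421×0.99505 = 0.130724 + 0.783696 = 0.914420.
Q̄ = (S_0/π) × [bracket] = (2752/π) × 0.914420 = 801.02 W/m².
Ratio Q̄_A / Q̄_B = 727.22 / 801.02 = 0.9079.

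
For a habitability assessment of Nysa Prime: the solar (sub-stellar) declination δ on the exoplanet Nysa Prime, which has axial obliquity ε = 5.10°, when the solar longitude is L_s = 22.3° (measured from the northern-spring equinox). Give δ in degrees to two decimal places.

δ = +1.93°

sin δ = sin ε · sin L_s = sin 5.10° × sin 22.3° = 0.033731.
δ = arcsin(0.033731) = +1.93°.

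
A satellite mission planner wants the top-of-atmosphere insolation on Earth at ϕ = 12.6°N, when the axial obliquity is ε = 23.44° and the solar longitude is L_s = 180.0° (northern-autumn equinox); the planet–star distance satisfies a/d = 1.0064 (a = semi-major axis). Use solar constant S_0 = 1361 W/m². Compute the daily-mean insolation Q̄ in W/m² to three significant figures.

Q̄ ≈ 428 W/m²

Solar declination: sin δ = sin ε · sin L_s = sin 23.44° × sin 180.0° = 0.00000, so δ = +0.000°.
cos h₀ = −tan(+12.6°) tan(+0.000°) = -0.0000, h₀ = 1.5708 rad.
Bracket: h₀ sin ϕ sin δ + cos ϕ cos δ sin h₀ = 1.5708×0.21814×0.00000 + 0.97592×1.00000×1.00000 = 0.000000 + 0.975920 = 0.975920.
Inverse-square distance factor (a/d)² = 1.0064² = 1.012841.
Q̄ = (S_0/π) × 1.012841 × [bracket] = (1361/π) × 1.012841 × 0.975920 = 428.2 W/m².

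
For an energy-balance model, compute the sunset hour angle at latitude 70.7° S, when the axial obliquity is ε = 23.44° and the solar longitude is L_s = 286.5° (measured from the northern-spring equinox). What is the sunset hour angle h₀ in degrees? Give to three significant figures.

Solar declination: sin δ = sin ε · sin L_s = sin 23.44° × sin 286.5° = -0.38141, so δ = -22.421°.
Sunrise equation: cos h₀ = −tan ϕ · tan δ = -1.1782 ≤ −1, so the Sun never sets (polar day) and h₀ = π.

h₀ = 180°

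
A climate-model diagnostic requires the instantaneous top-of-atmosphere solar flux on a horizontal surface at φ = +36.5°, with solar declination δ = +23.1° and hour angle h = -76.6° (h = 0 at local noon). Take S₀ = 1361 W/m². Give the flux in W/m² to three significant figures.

cos θ_z = sin φ sin δ + cos φ cos δ cos h = 0.233371 + 0.171356 = 0.404727.
Flux = S₀ · cos θ_z = 1361 × 0.404727 = 550.8 W/m².

551 W/m²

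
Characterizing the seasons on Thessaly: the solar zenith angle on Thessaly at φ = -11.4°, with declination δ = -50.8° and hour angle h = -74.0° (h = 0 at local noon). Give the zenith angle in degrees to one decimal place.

cos θ_z = sin φ sin δ + cos φ cos δ cos h = 0.153173 + 0.170774 = 0.323947.
θ_z = arccos(0.323947) = 71.1°.

θ_z = 71.1°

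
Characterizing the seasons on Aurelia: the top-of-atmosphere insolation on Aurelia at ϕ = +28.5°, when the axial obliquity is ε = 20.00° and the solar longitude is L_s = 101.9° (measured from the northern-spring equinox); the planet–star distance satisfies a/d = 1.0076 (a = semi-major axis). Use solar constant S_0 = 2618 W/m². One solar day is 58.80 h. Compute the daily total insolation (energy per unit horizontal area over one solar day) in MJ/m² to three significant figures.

196 MJ/m²

Solar declination: sin δ = sin ε · sin L_s = sin 20.00° × sin 101.9° = 0.33467, so δ = +19.552°.
cos h₀ = −tan(+28.5°) tan(+19.552°) = -0.1928, h₀ = 1.7648 rad.
Bracket: h₀ sin ϕ sin δ + cos ϕ cos δ sin h₀ = 1.7648×0.47716×0.33467 + 0.87882×0.94234×0.98123 = 0.281823 + 0.812603 = 1.094426.
Inverse-square distance factor (a/d)² = 1.0076² = 1.015258.
Q̄ = (S_0/π) × 1.015258 × [bracket] = (2618/π) × 1.015258 × 1.094426 = 925.94 W/m².
Daily total = Q̄ × 58.80 h × 3600 s/h = 925.94 × 58.80 × 3600 / 10⁶ = 196.0 MJ/m².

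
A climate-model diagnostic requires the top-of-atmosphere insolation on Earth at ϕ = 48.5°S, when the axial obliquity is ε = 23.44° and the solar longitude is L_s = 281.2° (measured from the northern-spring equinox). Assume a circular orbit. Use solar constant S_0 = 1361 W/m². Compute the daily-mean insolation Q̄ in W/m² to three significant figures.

Q̄ ≈ 494 W/m²

Solar declination: sin δ = sin ε · sin L_s = sin 23.44° × sin 281.2° = -0.39021, so δ = -22.968°.
cos h₀ = −tan(-48.5°) tan(-22.968°) = -0.4790, h₀ = 2.0703 rad.
Bracket: h₀ sin ϕ sin δ + cos ϕ cos δ sin h₀ = 2.0703×-0.74896×-0.39021 + 0.66262×0.92072×0.87780 = 0.605049 + 0.535535 = 1.140584.
Q̄ = (S_0/π) × [bracket] = (1361/π) × 1.140584 = 494.1 W/m².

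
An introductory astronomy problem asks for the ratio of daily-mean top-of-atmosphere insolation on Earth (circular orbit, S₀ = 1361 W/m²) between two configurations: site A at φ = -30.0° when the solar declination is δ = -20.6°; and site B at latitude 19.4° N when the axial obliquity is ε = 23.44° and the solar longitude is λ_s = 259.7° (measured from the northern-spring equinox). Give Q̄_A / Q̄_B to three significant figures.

Q̄_A / Q̄_B ≈ 1.64

— Configuration A (φ=-30.0°):
cos H₀ = −tan(-30.0°) tan(-20.600°) = -0.2170, H₀ = 1.7895 rad.
Bracket: H₀ sin φ sin δ + cos φ cos δ sin H₀ = 1.7895×-0.50000×-0.35184 + 0.86603×0.93606×0.97617 = 0.314809 + 0.791338 = 1.106147.
Q̄ = (S₀/π) × [bracket] = (1361/π) × 1.106147 = 479.20 W/m².
— Configuration B (φ=+19.4°):
Solar declination: sin δ = sin ε · sin λ_s = sin 23.44° × sin 259.7° = -0.39138, so δ = -23.040°.
cos H₀ = −tan(+19.4°) tan(-23.040°) = 0.1498, H₀ = 1.4205 rad.
Bracket: H₀ sin φ sin δ + cos φ cos δ sin H₀ = 1.4205×0.33216×-0.39138 + 0.94322×0.92023×0.98872 = -0.184666 + 0.858189 = 0.673523.
Q̄ = (S₀/π) × [bracket] = (1361/π) × 0.673523 = 291.78 W/m².
Ratio Q̄_A / Q̄_B = 479.20 / 291.78 = 1.642.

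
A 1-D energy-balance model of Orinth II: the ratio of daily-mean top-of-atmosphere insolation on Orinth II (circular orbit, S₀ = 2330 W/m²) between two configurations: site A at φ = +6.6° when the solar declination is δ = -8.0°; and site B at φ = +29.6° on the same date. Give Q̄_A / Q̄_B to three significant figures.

Q̄_A / Q̄_B ≈ 1.27

— Configuration A (φ=+6.6°):
cos H₀ = −tan(+6.6°) tan(-8.000°) = 0.0163, H₀ = 1.5545 rad.
Bracket: H₀ sin φ sin δ + cos φ cos δ sin H₀ = 1.5545×0.11494×-0.13917 + 0.99337×0.99027×0.99987 = -0.024866 + 0.983577 = 0.958711.
Q̄ = (S₀/π) × [bracket] = (2330/π) × 0.958711 = 711.04 W/m².
— Configuration B (φ=+29.6°):
cos H₀ = −tan(+29.6°) tan(-8.000°) = 0.0798, H₀ = 1.4909 rad.
Bracket: H₀ sin φ sin δ + cos φ cos δ sin H₀ = 1.4909×0.49394×-0.13917 + 0.86949×0.99027×0.99681 = -0.102487 + 0.858283 = 0.755796.
Q̄ = (S₀/π) × [bracket] = (2330/π) × 0.755796 = 560.55 W/m².
Ratio Q̄_A / Q̄_B = 711.04 / 560.55 = 1.268.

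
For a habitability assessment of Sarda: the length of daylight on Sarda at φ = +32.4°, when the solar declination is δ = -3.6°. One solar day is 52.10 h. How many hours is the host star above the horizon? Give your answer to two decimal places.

cos H₀ = −tan φ · tan δ = −tan(+32.4°) × tan(-3.600°) = 0.0399, so H₀ = 1.5309 rad = 87.71°.
Daylight = 2H₀/(2π) × 52.10 h = (1.5309/π) × 52.10 = 25.39 h.

25.39 h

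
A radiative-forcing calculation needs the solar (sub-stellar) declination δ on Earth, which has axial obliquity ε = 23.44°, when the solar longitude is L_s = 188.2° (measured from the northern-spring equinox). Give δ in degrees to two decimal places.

sin δ = sin ε · sin L_s = sin 23.44° × sin 188.2° = -0.056736.
δ = arcsin(-0.056736) = -3.25°.

δ = -3.25°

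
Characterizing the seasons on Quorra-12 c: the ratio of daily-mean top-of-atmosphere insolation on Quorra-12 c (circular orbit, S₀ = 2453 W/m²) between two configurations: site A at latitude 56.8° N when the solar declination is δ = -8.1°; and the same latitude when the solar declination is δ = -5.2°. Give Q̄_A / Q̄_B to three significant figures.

— Configuration A (φ=+56.8°):
cos H₀ = −tan(+56.8°) tan(-8.100°) = 0.2175, H₀ = 1.3516 rad.
Bracket: H₀ sin φ sin δ + cos φ cos δ sin H₀ = 1.3516×0.83676×-0.14090 + 0.54756×0.99002×0.97606 = -0.159353 + 0.529118 = 0.369765.
Q̄ = (S₀/π) × [bracket] = (2453/π) × 0.369765 = 288.72 W/m².
— Configuration B (φ=+56.8°):
cos H₀ = −tan(+56.8°) tan(-5.200°) = 0.1391, H₀ = 1.4313 rad.
Bracket: H₀ sin φ sin δ + cos φ cos δ sin H₀ = 1.4313×0.83676×-0.09063 + 0.54756×0.99588×0.99028 = -0.108543 + 0.540004 = 0.431461.
Q̄ = (S₀/π) × [bracket] = (2453/π) × 0.431461 = 336.89 W/m².
Ratio Q̄_A / Q̄_B = 288.72 / 336.89 = 0.8570.

Q̄_A / Q̄_B ≈ 0.857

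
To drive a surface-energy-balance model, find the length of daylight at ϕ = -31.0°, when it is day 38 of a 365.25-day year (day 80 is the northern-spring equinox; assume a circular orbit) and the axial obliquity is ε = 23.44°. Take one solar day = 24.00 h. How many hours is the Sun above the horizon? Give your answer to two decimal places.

Solar longitude: L_s = 360° × (38 − 80)/365.25 = -41.396°, i.e. -41.396° + 360° = 318.604°.
sin δ = sin 23.44° × sin 318.604° = -0.26304, so δ = -15.251°.
cos h₀ = −tan ϕ · tan δ = −tan(-31.0°) × tan(-15.251°) = -0.1638, so h₀ = 1.7354 rad = 99.43°.
Daylight = 2h₀/(2π) × 24.00 h = (1.7354/π) × 24.00 = 13.26 h.

13.26 h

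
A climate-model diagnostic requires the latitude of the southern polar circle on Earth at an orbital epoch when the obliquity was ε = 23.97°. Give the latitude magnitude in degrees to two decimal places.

66.03°

The polar circle is the lowest latitude that experiences at least one full rotation of continuous darkness at the northern-summer solstice; it lies at |φ| = 90° − ε = 90° − 23.97° = 66.03°.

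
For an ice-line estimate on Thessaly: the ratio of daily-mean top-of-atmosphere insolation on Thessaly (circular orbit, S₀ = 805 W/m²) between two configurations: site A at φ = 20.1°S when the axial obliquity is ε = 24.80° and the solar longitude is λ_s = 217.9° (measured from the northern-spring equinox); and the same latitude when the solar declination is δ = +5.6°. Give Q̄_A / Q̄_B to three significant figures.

— Configuration A (φ=-20.1°):
Solar declination: sin δ = sin ε · sin λ_s = sin 24.80° × sin 217.9° = -0.25766, so δ = -14.931°.
cos H₀ = −tan(-20.1°) tan(-14.931°) = -0.0976, H₀ = 1.6685 rad.
Bracket: H₀ sin φ sin δ + cos φ cos δ sin H₀ = 1.6685×-0.34366×-0.25766 + 0.93909×0.96623×0.99523 = 0.147741 + 0.903049 = 1.050790.
Q̄ = (S₀/π) × [bracket] = (805/π) × 1.050790 = 269.25 W/m².
— Configuration B (φ=-20.1°):
cos H₀ = −tan(-20.1°) tan(+5.600°) = 0.0359, H₀ = 1.5349 rad.
Bracket: H₀ sin φ sin δ + cos φ cos δ sin H₀ = 1.5349×-0.34366×0.09758 + 0.93909×0.99523×0.99936 = -0.051472 + 0.934012 = 0.882540.
Q̄ = (S₀/π) × [bracket] = (805/π) × 0.882540 = 226.14 W/m².
Ratio Q̄_A / Q̄_B = 269.25 / 226.14 = 1.191.

Q̄_A / Q̄_B ≈ 1.19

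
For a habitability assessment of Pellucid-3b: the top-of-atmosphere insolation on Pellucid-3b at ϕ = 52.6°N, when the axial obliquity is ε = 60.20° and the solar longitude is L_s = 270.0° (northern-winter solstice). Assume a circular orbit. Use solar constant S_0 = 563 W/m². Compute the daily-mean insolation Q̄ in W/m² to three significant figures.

Solar declination: sin δ = sin ε · sin L_s = sin 60.20° × sin 270.0° = -0.86777, so δ = -60.200°.
cos h₀ = −tan(+52.6°) tan(-60.200°) = 2.2838 ≥ 1 ⇒ polar night, h₀ = 0 and Q̄ = 0.

Q̄ ≈ 0.00 W/m²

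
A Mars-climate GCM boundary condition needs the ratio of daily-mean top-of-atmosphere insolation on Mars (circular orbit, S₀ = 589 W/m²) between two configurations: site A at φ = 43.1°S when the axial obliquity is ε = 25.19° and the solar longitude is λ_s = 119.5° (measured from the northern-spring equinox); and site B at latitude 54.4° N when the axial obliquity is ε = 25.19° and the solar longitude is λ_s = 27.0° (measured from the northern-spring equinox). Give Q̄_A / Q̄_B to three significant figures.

Q̄_A / Q̄_B ≈ 0.391

— Configuration A (φ=-43.1°):
Solar declination: sin δ = sin ε · sin λ_s = sin 25.19° × sin 119.5° = 0.37044, so δ = +21.743°.
cos H₀ = −tan(-43.1°) tan(+21.743°) = 0.3732, H₀ = 1.1883 rad.
Bracket: H₀ sin φ sin δ + cos φ cos δ sin H₀ = 1.1883×-0.68327×0.37044 + 0.73016×0.92886×0.92775 = -0.300771 + 0.629215 = 0.328444.
Q̄ = (S₀/π) × [bracket] = (589/π) × 0.328444 = 61.578 W/m².
— Configuration B (φ=+54.4°):
Solar declination: sin δ = sin ε · sin λ_s = sin 25.19° × sin 27.0° = 0.19323, so δ = +11.141°.
cos H₀ = −tan(+54.4°) tan(+11.141°) = -0.2751, H₀ = 1.8495 rad.
Bracket: H₀ sin φ sin δ + cos φ cos δ sin H₀ = 1.8495×0.81310×0.19323 + 0.58212×0.98115×0.96142 = 0.290585 + 0.549112 = 0.839697.
Q̄ = (S₀/π) × [bracket] = (589/π) × 0.839697 = 157.43 W/m².
Ratio Q̄_A / Q̄_B = 61.578 / 157.43 = 0.3911.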